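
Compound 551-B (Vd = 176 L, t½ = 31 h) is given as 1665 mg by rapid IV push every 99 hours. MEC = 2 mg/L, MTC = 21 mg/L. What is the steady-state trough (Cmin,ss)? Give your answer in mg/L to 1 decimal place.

k = ln2/t½ = ln2/31 ≈ 0.022360 h⁻¹; fraction remaining f = e^(−kτ) = e^(−0.022360×99) ≈ 0.1093.
Accumulation ratio R = 1/(1 − f) ≈ 1/0.8907 ≈ 1.1227.
Single-dose peak C₀ = D/Vd = 1665/176 ≈ 9.460 mg/L.
Steady-state peak Cmax,ss = C₀·R ≈ 9.460 × 1.1227 ≈ 10.621 mg/L.
One interval later, Cmin,ss = Cmax,ss·e^(−kτ) ≈ 10.621 × 0.1093 ≈ 1.161 mg/L.
Trough 1.2 mg/L vs MEC 2 mg/L: subtherapeutic.

1.2 mg/L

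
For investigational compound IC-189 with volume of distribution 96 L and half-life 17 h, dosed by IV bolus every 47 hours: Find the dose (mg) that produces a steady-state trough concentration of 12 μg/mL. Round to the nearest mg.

6677 mg

τ/t½ = 47/17 ≈ 2.7647, so f = (1/2)^(47/17) ≈ 0.147143.
Cmin,ss = (D/Vd)·f/(1−f), so D = Cmin,ss·Vd·(1−f)/f.
D = 12 × 96 × (1−f)/f ≈ 12 × 96 × 5.79611 ≈ 6677.12 mg.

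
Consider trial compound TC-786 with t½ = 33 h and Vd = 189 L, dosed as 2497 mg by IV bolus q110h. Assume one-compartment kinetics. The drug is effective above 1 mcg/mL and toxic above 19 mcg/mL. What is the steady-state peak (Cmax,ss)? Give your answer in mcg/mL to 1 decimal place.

14.7 mcg/mL

Over one 110-h interval, 110/33 ≈ 3.3333 half-lives elapse, leaving f ≈ 0.0992 of each dose.
At steady state, accumulation factor R = 1/(1 − e^(−kτ)) ≈ 1.1101.
Single-dose peak C₀ = D/Vd = 2497/189 ≈ 13.212 mcg/mL.
Steady-state peak Cmax,ss = C₀·R ≈ 13.212 × 1.1101 ≈ 14.667 mcg/mL.
Peak 14.7 mcg/mL vs MTC 19 mcg/mL: below toxic threshold.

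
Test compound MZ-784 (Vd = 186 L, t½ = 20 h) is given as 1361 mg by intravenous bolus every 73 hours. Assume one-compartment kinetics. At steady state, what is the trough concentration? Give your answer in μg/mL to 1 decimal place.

0.6 μg/mL

k = ln2/t½ = ln2/20 ≈ 0.034657 h⁻¹; fraction remaining f = e^(−kτ) = e^(−0.034657×73) ≈ 0.0797.
Single-dose peak C₀ = D/Vd = 1361/186 ≈ 7.317 μg/mL.
Steady-state trough Cmin,ss = C₀·f/(1−f) ≈ 7.317 × 0.0797/0.9203 ≈ 0.634 μg/mL.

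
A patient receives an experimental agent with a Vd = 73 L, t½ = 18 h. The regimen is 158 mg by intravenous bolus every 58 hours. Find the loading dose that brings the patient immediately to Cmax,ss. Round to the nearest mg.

177 mg

f = (1/2)^(58/18) ≈ 0.107155; accumulation ratio R = 1/(1−f) ≈ 1.12002.
Loading dose to hit Cmax,ss on first dose: D_load = D_maint·R ≈ 158 × 1.12002 ≈ 176.96 mg.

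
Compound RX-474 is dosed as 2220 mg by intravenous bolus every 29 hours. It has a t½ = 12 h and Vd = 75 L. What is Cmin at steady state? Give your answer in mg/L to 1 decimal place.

Over one 29-h interval, 29/12 ≈ 2.4167 half-lives elapse, leaving f ≈ 0.1873 of each dose.
Accumulation ratio R = 1/(1 − f) ≈ 1/0.8127 ≈ 1.2305.
Single-dose peak C₀ = D/Vd = 2220/75 ≈ 29.600 mg/L.
Steady-state peak Cmax,ss = C₀·R ≈ 29.600 × 1.2305 ≈ 36.423 mg/L.
Steady-state trough Cmin,ss = Cmax,ss·f ≈ 36.423 × 0.1873 ≈ 6.822 mg/L.

6.8 mg/L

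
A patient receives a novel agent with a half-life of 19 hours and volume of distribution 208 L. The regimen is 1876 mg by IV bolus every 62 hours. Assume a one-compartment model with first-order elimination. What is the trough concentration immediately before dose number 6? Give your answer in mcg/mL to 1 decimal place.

1.0 mcg/mL

f = (1/2)^(τ/t½) = (1/2)^(62/19) ≈ 0.1042.
C₀ = D/Vd = 1876/208 ≈ 9.019 mcg/mL.
Before the 6th dose, 5 doses have been given. Superposition: Cmin = C₀·(f + f² + … + f^5).
≈ 9.019 × (0.1042 + 0.0109 + 0.0011 + 0.0001 + 0.0000) ≈ 9.019 × 0.1163 ≈ 1.049 mcg/mL.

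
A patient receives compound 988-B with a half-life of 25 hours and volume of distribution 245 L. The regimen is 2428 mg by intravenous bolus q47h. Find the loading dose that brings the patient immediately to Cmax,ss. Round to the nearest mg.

f = (1/2)^(47/25) ≈ 0.271684; accumulation ratio R = 1/(1−f) ≈ 1.37303.
Loading dose to hit Cmax,ss on first dose: D_load = D_maint·R ≈ 2428 × 1.37303 ≈ 3333.72 mg.

3334 mg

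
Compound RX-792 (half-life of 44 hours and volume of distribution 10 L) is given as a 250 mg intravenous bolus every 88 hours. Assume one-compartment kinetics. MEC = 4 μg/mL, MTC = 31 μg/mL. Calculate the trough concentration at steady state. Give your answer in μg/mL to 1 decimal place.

8.3 μg/mL

The dosing interval is 2 half-lives, so f = 2^(−2) = 0.25.
Accumulation ratio R = 1/(1 − f) = 1/0.75 = 4/3.
Single-dose peak C₀ = D/Vd = 250/10 = 25 μg/mL.
Steady-state peak Cmax,ss = C₀·R = 25 × 4/3 ≈ 33.333 μg/mL.
Steady-state trough Cmin,ss = Cmax,ss·f ≈ 33.333 × 0.25 ≈ 8.333 μg/mL.
Trough 8.3 μg/mL vs MEC 4 μg/mL: adequate.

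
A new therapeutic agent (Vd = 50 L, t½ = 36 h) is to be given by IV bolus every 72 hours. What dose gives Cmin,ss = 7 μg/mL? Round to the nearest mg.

τ/t½ = 72/36 ≈ 2, so f = (1/2)^(72/36) ≈ 0.250000.
Cmin,ss = (D/Vd)·f/(1−f), so D = Cmin,ss·Vd·(1−f)/f.
D = 7 × 50 × (1−f)/f ≈ 7 × 50 × 3.00000 ≈ 1050.00 mg.

1050 mg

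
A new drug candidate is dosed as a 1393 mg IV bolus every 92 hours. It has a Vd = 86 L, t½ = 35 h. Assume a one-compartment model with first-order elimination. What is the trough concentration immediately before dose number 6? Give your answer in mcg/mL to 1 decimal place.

f = (1/2)^(τ/t½) = (1/2)^(92/35) ≈ 0.1617.
C₀ = D/Vd = 1393/86 ≈ 16.198 mcg/mL.
Before the 6th dose, 5 doses have been given. Superposition: Cmin = C₀·(f + f² + … + f^5).
≈ 16.198 × (0.1617 + 0.0261 + 0.0042 + 0.0007 + 0.0001) ≈ 16.198 × 0.1928 ≈ 3.123 mcg/mL.

3.1 mcg/mL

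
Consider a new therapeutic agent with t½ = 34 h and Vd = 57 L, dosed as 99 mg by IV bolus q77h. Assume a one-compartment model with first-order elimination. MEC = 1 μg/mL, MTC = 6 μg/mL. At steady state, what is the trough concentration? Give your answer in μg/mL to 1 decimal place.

0.5 μg/mL

k = ln2/t½ = ln2/34 ≈ 0.020387 h⁻¹; fraction remaining f = e^(−kτ) = e^(−0.020387×77) ≈ 0.2081.
Accumulation ratio R = 1/(1 − f) ≈ 1/0.7919 ≈ 1.2628.
Each bolus raises the concentration by D/Vd = 99/57 ≈ 1.737 μg/mL.
Steady-state peak Cmax,ss = C₀·R ≈ 1.737 × 1.2628 ≈ 2.193 μg/mL.
Steady-state trough Cmin,ss = Cmax,ss·f ≈ 2.193 × 0.2081 ≈ 0.456 μg/mL.
Trough 0.5 μg/mL vs MEC 1 μg/mL: subtherapeutic.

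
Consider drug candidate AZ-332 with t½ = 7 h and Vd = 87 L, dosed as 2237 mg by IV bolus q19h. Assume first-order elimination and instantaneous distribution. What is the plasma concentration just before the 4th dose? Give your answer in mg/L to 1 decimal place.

4.6 mg/L

f = (1/2)^(τ/t½) = (1/2)^(19/7) ≈ 0.1524.
C₀ = D/Vd = 2237/87 ≈ 25.713 mg/L.
Before the 4th dose, 3 doses have been given. Superposition: Cmin = C₀·(f + f² + … + f^3).
≈ 25.713 × (0.1524 + 0.0232 + 0.0035) ≈ 25.713 × 0.1791 ≈ 4.605 mg/L.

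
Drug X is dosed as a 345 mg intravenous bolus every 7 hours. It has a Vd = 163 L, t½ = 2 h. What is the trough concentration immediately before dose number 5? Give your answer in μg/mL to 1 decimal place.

f = (1/2)^(τ/t½) = (1/2)^(7/2) ≈ 0.0884.
C₀ = D/Vd = 345/163 ≈ 2.117 μg/mL.
Before the 5th dose, 4 doses have been given. Superposition: Cmin = C₀·(f + f² + … + f^4).
≈ 2.117 × (0.0884 + 0.0078 + 0.0007 + 0.0001) ≈ 2.117 × 0.0970 ≈ 0.205 μg/mL.

0.2 μg/mL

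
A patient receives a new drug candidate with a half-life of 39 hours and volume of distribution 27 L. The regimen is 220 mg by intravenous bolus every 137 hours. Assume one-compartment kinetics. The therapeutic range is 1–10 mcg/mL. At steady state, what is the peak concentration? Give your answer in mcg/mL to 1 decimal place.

8.9 mcg/mL

τ/t½ = 137/39 ≈ 3.5128, so fraction remaining f = (1/2)^(137/39) ≈ 0.0876.
At steady state, accumulation factor R = 1/(1 − e^(−kτ)) ≈ 1.0960.
Single-dose peak C₀ = D/Vd = 220/27 ≈ 8.148 mcg/mL.
Cmax,ss = C₀/(1 − f) ≈ 8.148/0.9124 ≈ 8.930 mcg/mL.
Peak 8.9 mcg/mL vs MTC 10 mcg/mL: below toxic threshold.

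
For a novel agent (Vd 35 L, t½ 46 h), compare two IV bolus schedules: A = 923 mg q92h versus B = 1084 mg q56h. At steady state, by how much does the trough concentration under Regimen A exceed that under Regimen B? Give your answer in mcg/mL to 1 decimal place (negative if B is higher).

Regimen A: f = (1/2)^(92/46) ≈ 0.2500; Cmin,ss = (923/35)·f/(1−f) ≈ 8.790 mcg/mL.
Regimen B: f = (1/2)^(56/46) ≈ 0.4301; Cmin,ss = (1084/35)·f/(1−f) ≈ 23.374 mcg/mL.
Difference ≈ 8.790 − 23.374 ≈ -14.584 mcg/mL.

-14.6 mcg/mL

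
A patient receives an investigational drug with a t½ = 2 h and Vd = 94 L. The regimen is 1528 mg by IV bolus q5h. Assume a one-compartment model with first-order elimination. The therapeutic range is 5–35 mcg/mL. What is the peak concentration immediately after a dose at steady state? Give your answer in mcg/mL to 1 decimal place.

19.7 mcg/mL

Over one 5-h interval, 5/2 ≈ 2.5 half-lives elapse, leaving f ≈ 0.1768 of each dose.
Accumulation ratio R = 1/(1 − f) ≈ 1/0.8232 ≈ 1.2148.
Single-dose peak C₀ = D/Vd = 1528/94 ≈ 16.255 mcg/mL.
Cmax,ss = C₀/(1 − f) ≈ 16.255/0.8232 ≈ 19.746 mcg/mL.
Peak 19.7 mcg/mL vs MTC 35 mcg/mL: below toxic threshold.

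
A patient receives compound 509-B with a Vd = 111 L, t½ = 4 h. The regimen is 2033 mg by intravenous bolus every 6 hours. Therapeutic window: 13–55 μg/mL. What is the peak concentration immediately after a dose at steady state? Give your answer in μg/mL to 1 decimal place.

28.3 μg/mL

k = ln2/t½ = ln2/4 ≈ 0.173287 h⁻¹; fraction remaining f = e^(−kτ) = e^(−0.173287×6) ≈ 0.3536.
At steady state, accumulation factor R = 1/(1 − e^(−kτ)) ≈ 1.5470.
Each bolus raises the concentration by D/Vd = 2033/111 ≈ 18.315 μg/mL.
Steady-state peak Cmax,ss = C₀·R ≈ 18.315 × 1.5470 ≈ 28.333 μg/mL.
Peak 28.3 μg/mL vs MTC 55 μg/mL: below toxic threshold.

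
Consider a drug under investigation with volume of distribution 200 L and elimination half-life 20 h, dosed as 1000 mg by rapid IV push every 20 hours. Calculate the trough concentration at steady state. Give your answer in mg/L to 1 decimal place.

τ = 20 h = 1 half-life, so f = (1/2)^1 = 0.5.
Accumulation ratio R = 1/(1 − f) = 1/0.5 = 2/1.
Single-dose peak C₀ = D/Vd = 1000/200 = 5 mg/L.
Steady-state peak Cmax,ss = C₀·R = 5 × 2/1 ≈ 10.000 mg/L.
Steady-state trough Cmin,ss = Cmax,ss·f ≈ 10.000 × 0.5 ≈ 5.000 mg/L.

5.0 mg/L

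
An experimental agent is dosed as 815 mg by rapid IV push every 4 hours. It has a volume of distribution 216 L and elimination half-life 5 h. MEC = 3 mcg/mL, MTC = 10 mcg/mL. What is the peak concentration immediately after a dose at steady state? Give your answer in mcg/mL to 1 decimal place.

8.9 mcg/mL

Over one 4-h interval, 4/5 ≈ 0.8 half-lives elapse, leaving f ≈ 0.5743 of each dose.
At steady state, accumulation factor R = 1/(1 − e^(−kτ)) ≈ 2.3491.
Single-dose peak C₀ = D/Vd = 815/216 ≈ 3.773 mcg/mL.
Cmax,ss = C₀/(1 − f) ≈ 3.773/0.4257 ≈ 8.863 mcg/mL.
Peak 8.9 mcg/mL vs MTC 10 mcg/mL: below toxic threshold.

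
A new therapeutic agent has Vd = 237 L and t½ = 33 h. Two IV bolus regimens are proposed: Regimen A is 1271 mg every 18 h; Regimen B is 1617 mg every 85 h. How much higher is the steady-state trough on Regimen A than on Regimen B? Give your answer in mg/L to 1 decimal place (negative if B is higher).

10.3 mg/L

Regimen A: f = (1/2)^(18/33) ≈ 0.6852; Cmin,ss = (1271/237)·f/(1−f) ≈ 11.673 mg/L.
Regimen B: f = (1/2)^(85/33) ≈ 0.1677; Cmin,ss = (1617/237)·f/(1−f) ≈ 1.375 mg/L.
Difference ≈ 11.673 − 1.375 ≈ 10.298 mg/L.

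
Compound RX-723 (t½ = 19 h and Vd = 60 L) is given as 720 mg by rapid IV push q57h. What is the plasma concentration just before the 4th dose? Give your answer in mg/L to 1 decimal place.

1.7 mg/L

f = (1/2)^(τ/t½) = (1/2)^(57/19) ≈ 0.1250.
C₀ = D/Vd = 720/60 ≈ 12.000 mg/L.
Before the 4th dose, 3 doses have been given. Superposition: Cmin = C₀·(f + f² + … + f^3).
≈ 12.000 × (0.1250 + 0.0156 + 0.0020) ≈ 12.000 × 0.1426 ≈ 1.711 mg/L.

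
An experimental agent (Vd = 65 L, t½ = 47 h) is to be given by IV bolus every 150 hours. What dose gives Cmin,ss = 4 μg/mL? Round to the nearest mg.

2115 mg

τ/t½ = 150/47 ≈ 3.1915, so f = (1/2)^(150/47) ≈ 0.109463.
Cmin,ss = (D/Vd)·f/(1−f), so D = Cmin,ss·Vd·(1−f)/f.
D = 4 × 65 × (1−f)/f ≈ 4 × 65 × 8.13551 ≈ 2115.23 mg.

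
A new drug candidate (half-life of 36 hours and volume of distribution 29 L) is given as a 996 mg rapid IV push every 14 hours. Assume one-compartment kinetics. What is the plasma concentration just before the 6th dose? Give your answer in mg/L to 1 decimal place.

f = (1/2)^(τ/t½) = (1/2)^(14/36) ≈ 0.7637.
C₀ = D/Vd = 996/29 ≈ 34.345 mg/L.
Before the 6th dose, 5 doses have been given. Superposition: Cmin = C₀·(f + f² + … + f^5).
≈ 34.345 × (0.7637 + 0.5832 + 0.4454 + 0.3402 + 0.2598) ≈ 34.345 × 2.3923 ≈ 82.164 mg/L.

82.2 mg/L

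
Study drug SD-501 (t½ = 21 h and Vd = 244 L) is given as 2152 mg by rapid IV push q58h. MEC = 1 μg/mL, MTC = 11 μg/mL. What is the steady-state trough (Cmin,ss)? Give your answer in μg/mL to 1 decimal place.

1.5 μg/mL

τ/t½ = 58/21 ≈ 2.7619, so fraction remaining f = (1/2)^(58/21) ≈ 0.1474.
Accumulation ratio R = 1/(1 − f) ≈ 1/0.8526 ≈ 1.1729.
Single-dose peak C₀ = D/Vd = 2152/244 ≈ 8.820 μg/mL.
Steady-state peak Cmax,ss = C₀·R ≈ 8.820 × 1.1729 ≈ 10.345 μg/mL.
Steady-state trough Cmin,ss = Cmax,ss·f ≈ 10.345 × 0.1474 ≈ 1.525 μg/mL.
Trough 1.5 μg/mL vs MEC 1 μg/mL: adequate.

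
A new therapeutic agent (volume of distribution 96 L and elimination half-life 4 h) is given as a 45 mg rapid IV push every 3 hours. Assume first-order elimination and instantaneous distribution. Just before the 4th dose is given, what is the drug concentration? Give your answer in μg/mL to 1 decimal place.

f = (1/2)^(τ/t½) = (1/2)^(3/4) ≈ 0.5946.
C₀ = D/Vd = 45/96 ≈ 0.469 μg/mL.
Before the 4th dose, 3 doses have been given. Superposition: Cmin = C₀·(f + f² + … + f^3).
≈ 0.469 × (0.5946 + 0.3535 + 0.2102) ≈ 0.469 × 1.1583 ≈ 0.543 μg/mL.

0.5 μg/mL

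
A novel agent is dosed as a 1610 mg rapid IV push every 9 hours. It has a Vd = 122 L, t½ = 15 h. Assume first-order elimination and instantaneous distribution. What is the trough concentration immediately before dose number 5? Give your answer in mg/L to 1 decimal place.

f = (1/2)^(τ/t½) = (1/2)^(9/15) ≈ 0.6598.
C₀ = D/Vd = 1610/122 ≈ 13.197 mg/L.
Before the 5th dose, 4 doses have been given. Superposition: Cmin = C₀·(f + f² + … + f^4).
≈ 13.197 × (0.6598 + 0.4353 + 0.2872 + 0.1895) ≈ 13.197 × 1.5718 ≈ 20.743 mg/L.

20.7 mg/L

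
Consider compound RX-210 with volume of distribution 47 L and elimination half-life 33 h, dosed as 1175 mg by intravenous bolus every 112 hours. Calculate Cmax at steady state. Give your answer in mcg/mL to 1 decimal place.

k = ln2/t½ = ln2/33 ≈ 0.021004 h⁻¹; fraction remaining f = e^(−kτ) = e^(−0.021004×112) ≈ 0.0951.
At steady state, accumulation factor R = 1/(1 − e^(−kτ)) ≈ 1.1051.
Each bolus raises the concentration by D/Vd = 1175/47 ≈ 25.000 mcg/mL.
Steady-state peak Cmax,ss = C₀·R ≈ 25.000 × 1.1051 ≈ 27.627 mcg/mL.

27.6 mcg/mL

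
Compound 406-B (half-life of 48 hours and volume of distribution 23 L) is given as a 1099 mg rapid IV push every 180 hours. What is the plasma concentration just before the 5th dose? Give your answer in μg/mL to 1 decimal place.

3.8 μg/mL

f = (1/2)^(τ/t½) = (1/2)^(180/48) ≈ 0.0743.
C₀ = D/Vd = 1099/23 ≈ 47.783 μg/mL.
Before the 5th dose, 4 doses have been given. Superposition: Cmin = C₀·(f + f² + … + f^4).
≈ 47.783 × (0.0743 + 0.0055 + 0.0004 + 0.0000) ≈ 47.783 × 0.0802 ≈ 3.832 μg/mL.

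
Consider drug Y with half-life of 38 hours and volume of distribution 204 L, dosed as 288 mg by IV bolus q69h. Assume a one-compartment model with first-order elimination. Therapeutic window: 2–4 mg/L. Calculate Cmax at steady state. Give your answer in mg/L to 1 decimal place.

Over one 69-h interval, 69/38 ≈ 1.8158 half-lives elapse, leaving f ≈ 0.2840 of each dose.
At steady state, accumulation factor R = 1/(1 − e^(−kτ)) ≈ 1.3966.
Each bolus raises the concentration by D/Vd = 288/204 ≈ 1.412 mg/L.
Steady-state peak Cmax,ss = C₀·R ≈ 1.412 × 1.3966 ≈ 1.972 mg/L.
Peak 2.0 mg/L vs MTC 4 mg/L: below toxic threshold.

2.0 mg/L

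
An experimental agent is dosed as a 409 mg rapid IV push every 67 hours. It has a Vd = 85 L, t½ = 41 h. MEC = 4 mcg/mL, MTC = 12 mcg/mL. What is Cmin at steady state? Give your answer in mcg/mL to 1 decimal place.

k = ln2/t½ = ln2/41 ≈ 0.016906 h⁻¹; fraction remaining f = e^(−kτ) = e^(−0.016906×67) ≈ 0.3222.
At steady state, accumulation factor R = 1/(1 − e^(−kτ)) ≈ 1.4754.
Single-dose peak C₀ = D/Vd = 409/85 ≈ 4.812 mcg/mL.
Cmax,ss = C₀/(1 − f) ≈ 4.812/0.6778 ≈ 7.099 mcg/mL.
Steady-state trough Cmin,ss = Cmax,ss·f ≈ 7.099 × 0.3222 ≈ 2.287 mcg/mL.
Trough 2.3 mcg/mL vs MEC 4 mcg/mL: subtherapeutic.

2.3 mcg/mL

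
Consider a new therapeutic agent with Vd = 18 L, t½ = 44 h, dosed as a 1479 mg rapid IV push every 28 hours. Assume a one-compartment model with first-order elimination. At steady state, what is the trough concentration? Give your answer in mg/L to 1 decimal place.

148.2 mg/L

k = ln2/t½ = ln2/44 ≈ 0.015753 h⁻¹; fraction remaining f = e^(−kτ) = e^(−0.015753×28) ≈ 0.6433.
At steady state, accumulation factor R = 1/(1 − e^(−kτ)) ≈ 2.8035.
Each bolus raises the concentration by D/Vd = 1479/18 ≈ 82.167 mg/L.
Steady-state peak Cmax,ss = C₀·R ≈ 82.167 × 2.8035 ≈ 230.355 mg/L.
One interval later, Cmin,ss = Cmax,ss·e^(−kτ) ≈ 230.355 × 0.6433 ≈ 148.187 mg/L.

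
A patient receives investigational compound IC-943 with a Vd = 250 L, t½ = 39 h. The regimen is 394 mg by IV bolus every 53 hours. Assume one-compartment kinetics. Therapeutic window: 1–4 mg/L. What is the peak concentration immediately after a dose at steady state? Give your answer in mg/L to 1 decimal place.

k = ln2/t½ = ln2/39 ≈ 0.017773 h⁻¹; fraction remaining f = e^(−kτ) = e^(−0.017773×53) ≈ 0.3899.
At steady state, accumulation factor R = 1/(1 − e^(−kτ)) ≈ 1.6391.
Single-dose peak C₀ = D/Vd = 394/250 ≈ 1.576 mg/L.
Steady-state peak Cmax,ss = C₀·R ≈ 1.576 × 1.6391 ≈ 2.583 mg/L.
Peak 2.6 mg/L vs MTC 4 mg/L: below toxic threshold.

2.6 mg/L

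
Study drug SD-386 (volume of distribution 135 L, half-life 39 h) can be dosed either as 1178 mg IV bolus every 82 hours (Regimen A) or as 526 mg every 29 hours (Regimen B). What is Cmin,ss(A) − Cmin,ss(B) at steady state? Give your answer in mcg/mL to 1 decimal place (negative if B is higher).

Regimen A: f = (1/2)^(82/39) ≈ 0.2328; Cmin,ss = (1178/135)·f/(1−f) ≈ 2.648 mcg/mL.
Regimen B: f = (1/2)^(29/39) ≈ 0.5973; Cmin,ss = (526/135)·f/(1−f) ≈ 5.779 mcg/mL.
Difference ≈ 2.648 − 5.779 ≈ -3.131 mcg/mL.

-3.1 mcg/mL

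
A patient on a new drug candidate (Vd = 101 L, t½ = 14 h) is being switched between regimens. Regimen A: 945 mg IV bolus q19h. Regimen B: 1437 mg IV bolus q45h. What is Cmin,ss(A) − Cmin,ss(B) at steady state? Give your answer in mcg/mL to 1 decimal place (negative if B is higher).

4.3 mcg/mL

Regimen A: f = (1/2)^(19/14) ≈ 0.3904; Cmin,ss = (945/101)·f/(1−f) ≈ 5.992 mcg/mL.
Regimen B: f = (1/2)^(45/14) ≈ 0.1077; Cmin,ss = (1437/101)·f/(1−f) ≈ 1.717 mcg/mL.
Difference ≈ 5.992 − 1.717 ≈ 4.275 mcg/mL.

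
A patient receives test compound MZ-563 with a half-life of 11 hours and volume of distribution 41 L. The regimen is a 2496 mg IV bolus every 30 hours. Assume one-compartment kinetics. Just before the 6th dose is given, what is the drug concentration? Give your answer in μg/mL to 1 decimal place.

f = (1/2)^(τ/t½) = (1/2)^(30/11) ≈ 0.1510.
C₀ = D/Vd = 2496/41 ≈ 60.878 μg/mL.
Before the 6th dose, 5 doses have been given. Superposition: Cmin = C₀·(f + f² + … + f^5).
≈ 60.878 × (0.1510 + 0.0228 + 0.0034 + 0.0005 + 0.0001) ≈ 60.878 × 0.1778 ≈ 10.824 μg/mL.

10.8 μg/mL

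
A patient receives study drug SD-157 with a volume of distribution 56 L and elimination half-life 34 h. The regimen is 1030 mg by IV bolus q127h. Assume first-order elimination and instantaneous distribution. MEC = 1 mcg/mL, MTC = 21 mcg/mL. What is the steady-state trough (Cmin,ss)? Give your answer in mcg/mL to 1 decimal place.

τ/t½ = 127/34 ≈ 3.7353, so fraction remaining f = (1/2)^(127/34) ≈ 0.0751.
Single-dose peak C₀ = D/Vd = 1030/56 ≈ 18.393 mcg/mL.
Steady-state trough Cmin,ss = C₀·f/(1−f) ≈ 18.393 × 0.0751/0.9249 ≈ 1.493 mcg/mL.
Trough 1.5 mcg/mL vs MEC 1 mcg/mL: adequate.

1.5 mcg/mL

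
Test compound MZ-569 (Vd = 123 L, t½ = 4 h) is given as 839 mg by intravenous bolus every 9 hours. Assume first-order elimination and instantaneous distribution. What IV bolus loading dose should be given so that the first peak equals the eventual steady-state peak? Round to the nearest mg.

1062 mg

f = (1/2)^(9/4) ≈ 0.210224; accumulation ratio R = 1/(1−f) ≈ 1.26618.
Loading dose to hit Cmax,ss on first dose: D_load = D_maint·R ≈ 839 × 1.26618 ≈ 1062.33 mg.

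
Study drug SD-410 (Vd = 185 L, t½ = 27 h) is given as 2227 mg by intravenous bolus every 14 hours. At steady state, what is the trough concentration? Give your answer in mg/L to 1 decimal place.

27.8 mg/L

k = ln2/t½ = ln2/27 ≈ 0.025672 h⁻¹; fraction remaining f = e^(−kτ) = e^(−0.025672×14) ≈ 0.6981.
At steady state, accumulation factor R = 1/(1 − e^(−kτ)) ≈ 3.3124.
Each bolus raises the concentration by D/Vd = 2227/185 ≈ 12.038 mg/L.
Steady-state peak Cmax,ss = C₀·R ≈ 12.038 × 3.3124 ≈ 39.875 mg/L.
One interval later, Cmin,ss = Cmax,ss·e^(−kτ) ≈ 39.875 × 0.6981 ≈ 27.837 mg/L.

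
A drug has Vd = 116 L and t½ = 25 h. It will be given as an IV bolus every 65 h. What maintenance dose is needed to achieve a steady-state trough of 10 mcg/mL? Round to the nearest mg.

τ/t½ = 65/25 ≈ 2.6, so f = (1/2)^(65/25) ≈ 0.164938.
Cmin,ss = (D/Vd)·f/(1−f), so D = Cmin,ss·Vd·(1−f)/f.
D = 10 × 116 × (1−f)/f ≈ 10 × 116 × 5.06288 ≈ 5872.94 mg.

5873 mg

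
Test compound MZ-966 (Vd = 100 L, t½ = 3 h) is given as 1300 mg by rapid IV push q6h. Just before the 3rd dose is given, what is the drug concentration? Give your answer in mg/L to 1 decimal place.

4.1 mg/L

f = (1/2)^(τ/t½) = (1/2)^(6/3) ≈ 0.2500.
C₀ = D/Vd = 1300/100 ≈ 13.000 mg/L.
Before the 3rd dose, 2 doses have been given. Superposition: Cmin = C₀·(f + f²).
≈ 13.000 × (0.2500 + 0.0625) ≈ 13.000 × 0.3125 ≈ 4.062 mg/L.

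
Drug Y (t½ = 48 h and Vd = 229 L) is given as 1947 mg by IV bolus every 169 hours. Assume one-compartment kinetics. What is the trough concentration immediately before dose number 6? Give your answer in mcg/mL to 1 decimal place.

f = (1/2)^(τ/t½) = (1/2)^(169/48) ≈ 0.0871.
C₀ = D/Vd = 1947/229 ≈ 8.502 mcg/mL.
Before the 6th dose, 5 doses have been given. Superposition: Cmin = C₀·(f + f² + … + f^5).
≈ 8.502 × (0.0871 + 0.0076 + 0.0007 + 0.0001 + 0.0000) ≈ 8.502 × 0.0955 ≈ 0.812 mcg/mL.

0.8 mcg/mL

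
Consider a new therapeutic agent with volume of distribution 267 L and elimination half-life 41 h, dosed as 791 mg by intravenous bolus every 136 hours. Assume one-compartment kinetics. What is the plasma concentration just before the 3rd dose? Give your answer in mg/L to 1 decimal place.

f = (1/2)^(τ/t½) = (1/2)^(136/41) ≈ 0.1003.
C₀ = D/Vd = 791/267 ≈ 2.963 mg/L.
Before the 3rd dose, 2 doses have been given. Superposition: Cmin = C₀·(f + f²).
≈ 2.963 × (0.1003 + 0.0101) ≈ 2.963 × 0.1104 ≈ 0.327 mg/L.

0.3 mg/L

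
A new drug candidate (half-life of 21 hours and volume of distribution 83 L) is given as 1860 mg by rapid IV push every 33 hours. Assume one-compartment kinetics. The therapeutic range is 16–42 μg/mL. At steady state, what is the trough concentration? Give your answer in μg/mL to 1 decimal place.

11.4 μg/mL

τ/t½ = 33/21 ≈ 1.5714, so fraction remaining f = (1/2)^(33/21) ≈ 0.3365.
Each bolus raises the concentration by D/Vd = 1860/83 ≈ 22.410 μg/mL.
Steady-state trough Cmin,ss = C₀·f/(1−f) ≈ 22.410 × 0.3365/0.6635 ≈ 11.365 μg/mL.
Trough 11.4 μg/mL vs MEC 16 μg/mL: subtherapeutic.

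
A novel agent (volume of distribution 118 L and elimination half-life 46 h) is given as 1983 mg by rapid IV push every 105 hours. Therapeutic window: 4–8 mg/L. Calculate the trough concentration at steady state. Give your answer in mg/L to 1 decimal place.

Over one 105-h interval, 105/46 ≈ 2.2826 half-lives elapse, leaving f ≈ 0.2055 of each dose.
Accumulation ratio R = 1/(1 − f) ≈ 1/0.7945 ≈ 1.2587.
Each bolus raises the concentration by D/Vd = 1983/118 ≈ 16.805 mg/L.
Steady-state peak Cmax,ss = C₀·R ≈ 16.805 × 1.2587 ≈ 21.152 mg/L.
One interval later, Cmin,ss = Cmax,ss·e^(−kτ) ≈ 21.152 × 0.2055 ≈ 4.347 mg/L.
Trough 4.3 mg/L vs MEC 4 mg/L: adequate.

4.3 mg/L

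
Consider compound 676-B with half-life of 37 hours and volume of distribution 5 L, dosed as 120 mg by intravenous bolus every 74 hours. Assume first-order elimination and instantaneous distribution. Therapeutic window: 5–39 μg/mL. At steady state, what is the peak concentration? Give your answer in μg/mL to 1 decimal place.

The dosing interval is 2 half-lives, so f = 2^(−2) = 0.25.
Accumulation ratio R = 1/(1 − f) = 1/0.75 = 4/3.
Single-dose peak C₀ = D/Vd = 120/5 = 24 μg/mL.
Steady-state peak Cmax,ss = C₀·R = 24 × 4/3 ≈ 32.000 μg/mL.
Peak 32.0 μg/mL vs MTC 39 μg/mL: below toxic threshold.

32.0 μg/mL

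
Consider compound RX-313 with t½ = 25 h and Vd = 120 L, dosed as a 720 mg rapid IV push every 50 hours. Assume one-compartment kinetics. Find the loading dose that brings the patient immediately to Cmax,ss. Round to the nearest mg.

f = (1/2)^(50/25) ≈ 0.250000; accumulation ratio R = 1/(1−f) ≈ 1.33333.
Loading dose to hit Cmax,ss on first dose: D_load = D_maint·R ≈ 720 × 1.33333 ≈ 960.00 mg.

960 mg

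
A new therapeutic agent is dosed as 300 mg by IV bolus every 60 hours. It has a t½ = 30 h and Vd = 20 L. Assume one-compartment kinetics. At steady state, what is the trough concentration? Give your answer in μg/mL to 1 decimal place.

τ = 60 h = 2 half-lives, so f = (1/2)^2 = 0.25.
Accumulation ratio R = 1/(1 − f) = 1/0.75 = 4/3.
Single-dose peak C₀ = D/Vd = 300/20 = 15 μg/mL.
Steady-state peak Cmax,ss = C₀·R = 15 × 4/3 ≈ 20.000 μg/mL.
Steady-state trough Cmin,ss = Cmax,ss·f ≈ 20.000 × 0.25 ≈ 5.000 μg/mL.

5.0 μg/mL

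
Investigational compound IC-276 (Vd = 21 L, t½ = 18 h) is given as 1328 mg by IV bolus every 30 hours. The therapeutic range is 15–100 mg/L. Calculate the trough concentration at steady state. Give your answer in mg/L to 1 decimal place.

Over one 30-h interval, 30/18 ≈ 1.6667 half-lives elapse, leaving f ≈ 0.3150 of each dose.
Accumulation ratio R = 1/(1 − f) ≈ 1/0.6850 ≈ 1.4599.
Single-dose peak C₀ = D/Vd = 1328/21 ≈ 63.238 mg/L.
Steady-state peak Cmax,ss = C₀·R ≈ 63.238 × 1.4599 ≈ 92.321 mg/L.
One interval later, Cmin,ss = Cmax,ss·e^(−kτ) ≈ 92.321 × 0.3150 ≈ 29.081 mg/L.
Trough 29.1 mg/L vs MEC 15 mg/L: adequate.

29.1 mg/L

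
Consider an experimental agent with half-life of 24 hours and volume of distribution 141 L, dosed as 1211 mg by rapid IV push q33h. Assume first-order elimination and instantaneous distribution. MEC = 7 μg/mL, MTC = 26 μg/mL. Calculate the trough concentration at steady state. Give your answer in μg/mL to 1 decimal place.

k = ln2/t½ = ln2/24 ≈ 0.028881 h⁻¹; fraction remaining f = e^(−kτ) = e^(−0.028881×33) ≈ 0.3856.
At steady state, accumulation factor R = 1/(1 − e^(−kτ)) ≈ 1.6276.
Each bolus raises the concentration by D/Vd = 1211/141 ≈ 8.589 μg/mL.
Steady-state peak Cmax,ss = C₀·R ≈ 8.589 × 1.6276 ≈ 13.979 μg/mL.
Steady-state trough Cmin,ss = Cmax,ss·f ≈ 13.979 × 0.3856 ≈ 5.390 μg/mL.
Trough 5.4 μg/mL vs MEC 7 μg/mL: subtherapeutic.

5.4 μg/mL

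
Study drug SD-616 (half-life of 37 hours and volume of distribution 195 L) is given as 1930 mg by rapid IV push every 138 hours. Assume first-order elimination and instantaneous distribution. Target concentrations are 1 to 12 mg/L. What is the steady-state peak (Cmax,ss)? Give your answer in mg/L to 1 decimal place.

τ/t½ = 138/37 ≈ 3.7297, so fraction remaining f = (1/2)^(138/37) ≈ 0.0754.
At steady state, accumulation factor R = 1/(1 − e^(−kτ)) ≈ 1.0815.
Single-dose peak C₀ = D/Vd = 1930/195 ≈ 9.897 mg/L.
Cmax,ss = C₀/(1 − f) ≈ 9.897/0.9246 ≈ 10.704 mg/L.
Peak 10.7 mg/L vs MTC 12 mg/L: below toxic threshold.

10.7 mg/L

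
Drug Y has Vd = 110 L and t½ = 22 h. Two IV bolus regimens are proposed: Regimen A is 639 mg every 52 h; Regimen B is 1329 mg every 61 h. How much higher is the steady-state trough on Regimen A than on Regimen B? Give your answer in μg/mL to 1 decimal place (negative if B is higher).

-0.7 μg/mL

Regimen A: f = (1/2)^(52/22) ≈ 0.1943; Cmin,ss = (639/110)·f/(1−f) ≈ 1.401 μg/mL.
Regimen B: f = (1/2)^(61/22) ≈ 0.1463; Cmin,ss = (1329/110)·f/(1−f) ≈ 2.070 μg/mL.
Difference ≈ 1.401 − 2.070 ≈ -0.669 μg/mL.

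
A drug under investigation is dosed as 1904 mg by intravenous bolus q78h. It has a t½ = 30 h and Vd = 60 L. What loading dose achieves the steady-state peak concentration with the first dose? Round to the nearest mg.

2280 mg

f = (1/2)^(78/30) ≈ 0.164938; accumulation ratio R = 1/(1−f) ≈ 1.19752.
Loading dose to hit Cmax,ss on first dose: D_load = D_maint·R ≈ 1904 × 1.19752 ≈ 2280.08 mg.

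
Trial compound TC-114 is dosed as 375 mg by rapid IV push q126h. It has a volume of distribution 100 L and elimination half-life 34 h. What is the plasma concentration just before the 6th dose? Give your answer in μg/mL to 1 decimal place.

0.3 μg/mL

f = (1/2)^(τ/t½) = (1/2)^(126/34) ≈ 0.0766.
C₀ = D/Vd = 375/100 ≈ 3.750 μg/mL.
Before the 6th dose, 5 doses have been given. Superposition: Cmin = C₀·(f + f² + … + f^5).
≈ 3.750 × (0.0766 + 0.0059 + 0.0004 + 0.0000 + 0.0000) ≈ 3.750 × 0.0829 ≈ 0.311 μg/mL.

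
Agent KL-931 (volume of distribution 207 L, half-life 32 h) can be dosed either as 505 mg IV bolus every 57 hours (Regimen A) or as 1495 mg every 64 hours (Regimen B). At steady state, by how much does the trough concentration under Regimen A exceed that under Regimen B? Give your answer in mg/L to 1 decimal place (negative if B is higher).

-1.4 mg/L

Regimen A: f = (1/2)^(57/32) ≈ 0.2909; Cmin,ss = (505/207)·f/(1−f) ≈ 1.001 mg/L.
Regimen B: f = (1/2)^(64/32) ≈ 0.2500; Cmin,ss = (1495/207)·f/(1−f) ≈ 2.407 mg/L.
Difference ≈ 1.001 − 2.407 ≈ -1.406 mg/L.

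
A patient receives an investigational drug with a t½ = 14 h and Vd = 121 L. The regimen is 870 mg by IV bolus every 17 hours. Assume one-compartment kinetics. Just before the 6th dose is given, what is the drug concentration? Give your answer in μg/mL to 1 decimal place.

5.4 μg/mL

f = (1/2)^(τ/t½) = (1/2)^(17/14) ≈ 0.4310.
C₀ = D/Vd = 870/121 ≈ 7.190 μg/mL.
Before the 6th dose, 5 doses have been given. Superposition: Cmin = C₀·(f + f² + … + f^5).
≈ 7.190 × (0.4310 + 0.1858 + 0.0801 + 0.0345 + 0.0149) ≈ 7.190 × 0.7463 ≈ 5.366 μg/mL.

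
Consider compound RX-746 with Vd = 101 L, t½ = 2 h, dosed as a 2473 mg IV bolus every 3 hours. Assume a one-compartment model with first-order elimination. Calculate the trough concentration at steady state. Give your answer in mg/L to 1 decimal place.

13.4 mg/L

k = ln2/t½ = ln2/2 ≈ 0.346574 h⁻¹; fraction remaining f = e^(−kτ) = e^(−0.346574×3) ≈ 0.3536.
Accumulation ratio R = 1/(1 − f) ≈ 1/0.6464 ≈ 1.5470.
Each bolus raises the concentration by D/Vd = 2473/101 ≈ 24.485 mg/L.
Steady-state peak Cmax,ss = C₀·R ≈ 24.485 × 1.5470 ≈ 37.878 mg/L.
One interval later, Cmin,ss = Cmax,ss·e^(−kτ) ≈ 37.878 × 0.3536 ≈ 13.394 mg/L.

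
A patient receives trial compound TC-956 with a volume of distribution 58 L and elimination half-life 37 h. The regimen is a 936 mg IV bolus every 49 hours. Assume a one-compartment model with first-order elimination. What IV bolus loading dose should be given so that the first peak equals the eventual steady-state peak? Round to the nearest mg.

1558 mg

f = (1/2)^(49/37) ≈ 0.399336; accumulation ratio R = 1/(1−f) ≈ 1.66482.
Loading dose to hit Cmax,ss on first dose: D_load = D_maint·R ≈ 936 × 1.66482 ≈ 1558.27 mg.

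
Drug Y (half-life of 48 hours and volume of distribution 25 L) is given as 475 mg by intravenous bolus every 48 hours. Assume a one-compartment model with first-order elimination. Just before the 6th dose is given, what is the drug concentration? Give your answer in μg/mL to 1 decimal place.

18.4 μg/mL

f = (1/2)^(τ/t½) = (1/2)^(48/48) ≈ 0.5000.
C₀ = D/Vd = 475/25 ≈ 19.000 μg/mL.
Before the 6th dose, 5 doses have been given. Superposition: Cmin = C₀·(f + f² + … + f^5).
≈ 19.000 × (0.5000 + 0.2500 + 0.1250 + 0.0625 + 0.0313) ≈ 19.000 × 0.9688 ≈ 18.407 μg/mL.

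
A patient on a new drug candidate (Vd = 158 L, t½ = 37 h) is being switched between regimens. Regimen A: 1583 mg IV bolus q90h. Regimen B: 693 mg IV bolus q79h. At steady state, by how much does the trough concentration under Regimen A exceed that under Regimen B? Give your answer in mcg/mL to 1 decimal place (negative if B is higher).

Regimen A: f = (1/2)^(90/37) ≈ 0.1853; Cmin,ss = (1583/158)·f/(1−f) ≈ 2.279 mcg/mL.
Regimen B: f = (1/2)^(79/37) ≈ 0.2276; Cmin,ss = (693/158)·f/(1−f) ≈ 1.292 mcg/mL.
Difference ≈ 2.279 − 1.292 ≈ 0.987 mcg/mL.

1.0 mcg/mL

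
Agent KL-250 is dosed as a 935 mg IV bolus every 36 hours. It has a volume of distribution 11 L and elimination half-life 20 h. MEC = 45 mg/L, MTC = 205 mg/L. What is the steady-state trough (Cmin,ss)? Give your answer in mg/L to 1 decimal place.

τ/t½ = 36/20 ≈ 1.8, so fraction remaining f = (1/2)^(36/20) ≈ 0.2872.
At steady state, accumulation factor R = 1/(1 − e^(−kτ)) ≈ 1.4029.
Each bolus raises the concentration by D/Vd = 935/11 ≈ 85.000 mg/L.
Cmax,ss = C₀/(1 − f) ≈ 85.000/0.7128 ≈ 119.248 mg/L.
Steady-state trough Cmin,ss = Cmax,ss·f ≈ 119.248 × 0.2872 ≈ 34.248 mg/L.
Trough 34.2 mg/L vs MEC 45 mg/L: subtherapeutic.

34.2 mg/L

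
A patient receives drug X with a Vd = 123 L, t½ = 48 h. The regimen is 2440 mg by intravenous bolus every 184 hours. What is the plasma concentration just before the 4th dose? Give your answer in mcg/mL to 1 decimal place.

f = (1/2)^(τ/t½) = (1/2)^(184/48) ≈ 0.0702.
C₀ = D/Vd = 2440/123 ≈ 19.837 mcg/mL.
Before the 4th dose, 3 doses have been given. Superposition: Cmin = C₀·(f + f² + … + f^3).
≈ 19.837 × (0.0702 + 0.0049 + 0.0003) ≈ 19.837 × 0.0754 ≈ 1.496 mcg/mL.

1.5 mcg/mL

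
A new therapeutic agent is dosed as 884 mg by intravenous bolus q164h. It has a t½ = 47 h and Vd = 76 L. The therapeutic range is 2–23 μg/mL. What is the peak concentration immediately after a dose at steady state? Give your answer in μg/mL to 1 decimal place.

k = ln2/t½ = ln2/47 ≈ 0.014748 h⁻¹; fraction remaining f = e^(−kτ) = e^(−0.014748×164) ≈ 0.0890.
Accumulation ratio R = 1/(1 − f) ≈ 1/0.9110 ≈ 1.0977.
Each bolus raises the concentration by D/Vd = 884/76 ≈ 11.632 μg/mL.
Cmax,ss = C₀/(1 − f) ≈ 11.632/0.9110 ≈ 12.768 μg/mL.
Peak 12.8 μg/mL vs MTC 23 μg/mL: below toxic threshold.

12.8 μg/mL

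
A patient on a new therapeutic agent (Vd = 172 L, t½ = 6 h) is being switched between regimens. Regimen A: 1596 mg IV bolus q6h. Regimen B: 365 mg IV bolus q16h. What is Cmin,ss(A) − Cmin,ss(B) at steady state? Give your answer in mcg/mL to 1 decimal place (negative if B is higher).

Regimen A: f = (1/2)^(6/6) ≈ 0.5000; Cmin,ss = (1596/172)·f/(1−f) ≈ 9.279 mcg/mL.
Regimen B: f = (1/2)^(16/6) ≈ 0.1575; Cmin,ss = (365/172)·f/(1−f) ≈ 0.397 mcg/mL.
Difference ≈ 9.279 − 0.397 ≈ 8.882 mcg/mL.

8.9 mcg/mL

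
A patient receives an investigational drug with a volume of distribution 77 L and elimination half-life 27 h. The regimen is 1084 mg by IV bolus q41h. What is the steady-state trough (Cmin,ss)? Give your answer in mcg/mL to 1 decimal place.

7.5 mcg/mL

Over one 41-h interval, 41/27 ≈ 1.5185 half-lives elapse, leaving f ≈ 0.3490 of each dose.
Each bolus raises the concentration by D/Vd = 1084/77 ≈ 14.078 mcg/mL.
Steady-state trough Cmin,ss = C₀·f/(1−f) ≈ 14.078 × 0.3490/0.6510 ≈ 7.547 mcg/mL.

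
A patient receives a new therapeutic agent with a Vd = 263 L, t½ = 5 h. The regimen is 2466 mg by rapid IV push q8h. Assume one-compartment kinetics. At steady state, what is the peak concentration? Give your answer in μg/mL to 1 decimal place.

14.0 μg/mL

k = ln2/t½ = ln2/5 ≈ 0.138629 h⁻¹; fraction remaining f = e^(−kτ) = e^(−0.138629×8) ≈ 0.3299.
Accumulation ratio R = 1/(1 − f) ≈ 1/0.6701 ≈ 1.4923.
Each bolus raises the concentration by D/Vd = 2466/263 ≈ 9.376 μg/mL.
Steady-state peak Cmax,ss = C₀·R ≈ 9.376 × 1.4923 ≈ 13.992 μg/mL.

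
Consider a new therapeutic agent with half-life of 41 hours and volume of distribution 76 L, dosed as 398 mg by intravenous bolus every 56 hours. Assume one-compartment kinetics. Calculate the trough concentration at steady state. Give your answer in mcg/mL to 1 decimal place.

τ/t½ = 56/41 ≈ 1.3659, so fraction remaining f = (1/2)^(56/41) ≈ 0.3880.
At steady state, accumulation factor R = 1/(1 − e^(−kτ)) ≈ 1.6340.
Single-dose peak C₀ = D/Vd = 398/76 ≈ 5.237 mcg/mL.
Steady-state peak Cmax,ss = C₀·R ≈ 5.237 × 1.6340 ≈ 8.557 mcg/mL.
One interval later, Cmin,ss = Cmax,ss·e^(−kτ) ≈ 8.557 × 0.3880 ≈ 3.320 mcg/mL.

3.3 mcg/mL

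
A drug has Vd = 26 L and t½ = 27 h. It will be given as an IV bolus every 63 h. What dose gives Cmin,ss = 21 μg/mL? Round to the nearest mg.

2206 mg

τ/t½ = 63/27 ≈ 2.3333, so f = (1/2)^(63/27) ≈ 0.198425.
Cmin,ss = (D/Vd)·f/(1−f), so D = Cmin,ss·Vd·(1−f)/f.
D = 21 × 26 × (1−f)/f ≈ 21 × 26 × 4.03969 ≈ 2205.67 mg.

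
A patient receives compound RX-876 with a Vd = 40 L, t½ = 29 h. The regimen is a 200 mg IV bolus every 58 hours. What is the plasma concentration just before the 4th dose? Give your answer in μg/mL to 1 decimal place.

f = (1/2)^(τ/t½) = (1/2)^(58/29) ≈ 0.2500.
C₀ = D/Vd = 200/40 ≈ 5.000 μg/mL.
Before the 4th dose, 3 doses have been given. Superposition: Cmin = C₀·(f + f² + … + f^3).
≈ 5.000 × (0.2500 + 0.0625 + 0.0156) ≈ 5.000 × 0.3281 ≈ 1.641 μg/mL.

1.6 μg/mL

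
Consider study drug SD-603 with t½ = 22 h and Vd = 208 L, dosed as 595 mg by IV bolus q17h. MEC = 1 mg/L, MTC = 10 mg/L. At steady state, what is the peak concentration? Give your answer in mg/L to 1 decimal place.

τ/t½ = 17/22 ≈ 0.77273, so fraction remaining f = (1/2)^(17/22) ≈ 0.5853.
At steady state, accumulation factor R = 1/(1 − e^(−kτ)) ≈ 2.4114.
Each bolus raises the concentration by D/Vd = 595/208 ≈ 2.861 mg/L.
Steady-state peak Cmax,ss = C₀·R ≈ 2.861 × 2.4114 ≈ 6.899 mg/L.
Peak 6.9 mg/L vs MTC 10 mg/L: below toxic threshold.

6.9 mg/L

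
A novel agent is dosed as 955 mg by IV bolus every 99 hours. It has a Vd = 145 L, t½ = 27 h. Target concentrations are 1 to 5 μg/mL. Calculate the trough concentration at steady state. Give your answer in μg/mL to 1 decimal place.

Over one 99-h interval, 99/27 ≈ 3.6667 half-lives elapse, leaving f ≈ 0.0787 of each dose.
Accumulation ratio R = 1/(1 − f) ≈ 1/0.9213 ≈ 1.0854.
Single-dose peak C₀ = D/Vd = 955/145 ≈ 6.586 μg/mL.
Steady-state peak Cmax,ss = C₀·R ≈ 6.586 × 1.0854 ≈ 7.148 μg/mL.
Steady-state trough Cmin,ss = Cmax,ss·f ≈ 7.148 × 0.0787 ≈ 0.563 μg/mL.
Trough 0.6 μg/mL vs MEC 1 μg/mL: subtherapeutic.

0.6 μg/mL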